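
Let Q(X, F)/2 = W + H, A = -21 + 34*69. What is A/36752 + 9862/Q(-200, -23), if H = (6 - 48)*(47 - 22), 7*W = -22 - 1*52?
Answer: -78206749/17052928 ≈ -4.5861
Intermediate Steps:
A = 2325 (A = -21 + 2346 = 2325)
W = -74/7 (W = (-22 - 1*52)/7 = (-22 - 52)/7 = (1/7)*(-74) = -74/7 ≈ -10.571)
H = -1050 (H = -42*25 = -1050)
Q(X, F) = -14848/7 (Q(X, F) = 2*(-74/7 - 1050) = 2*(-7424/7) = -14848/7)
A/36752 + 9862/Q(-200, -23) = 2325/36752 + 9862/(-14848/7) = 2325*(1/36752) + 9862*(-7/14848) = 2325/36752 - 34517/7424 = -78206749/17052928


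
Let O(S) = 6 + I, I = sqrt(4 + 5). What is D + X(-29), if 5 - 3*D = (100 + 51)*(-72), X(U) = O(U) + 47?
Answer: 11045/3 ≈ 3681.7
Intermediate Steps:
I = 3 (I = sqrt(9) = 3)
O(S) = 9 (O(S) = 6 + 3 = 9)
X(U) = 56 (X(U) = 9 + 47 = 56)
D = 10877/3 (D = 5/3 - (100 + 51)*(-72)/3 = 5/3 - 151*(-72)/3 = 5/3 - 1/3*(-10872) = 5/3 + 3624 = 10877/3 ≈ 3625.7)
D + X(-29) = 10877/3 + 56 = 11045/3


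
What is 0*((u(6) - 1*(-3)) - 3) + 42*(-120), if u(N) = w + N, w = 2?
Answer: -5040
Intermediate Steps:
u(N) = 2 + N
0*((u(6) - 1*(-3)) - 3) + 42*(-120) = 0*(((2 + 6) - 1*(-3)) - 3) + 42*(-120) = 0*((8 + 3) - 3) - 5040 = 0*(11 - 3) - 5040 = 0*8 - 5040 = 0 - 5040 = -5040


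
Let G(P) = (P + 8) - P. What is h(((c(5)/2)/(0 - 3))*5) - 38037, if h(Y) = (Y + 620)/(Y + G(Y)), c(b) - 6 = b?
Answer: -269924/7 ≈ -38561.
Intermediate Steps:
c(b) = 6 + b
G(P) = 8 (G(P) = (8 + P) - P = 8)
h(Y) = (620 + Y)/(8 + Y) (h(Y) = (Y + 620)/(Y + 8) = (620 + Y)/(8 + Y))
h(((c(5)/2)/(0 - 3))*5) - 38037 = (620 + (((6 + 5)/2)/(0 - 3))*5)/(8 + (((6 + 5)/2)/(0 - 3))*5) - 38037 = (620 + ((11*(½))/(-3))*5)/(8 + ((11*(½))/(-3))*5) - 38037 = (620 + ((11/2)*(-⅓))*5)/(8 + ((11/2)*(-⅓))*5) - 38037 = (620 - 11/6*5)/(8 - 11/6*5) - 38037 = (620 - 55/6)/(8 - 55/6) - 38037 = (3665/6)/(-7/6) - 38037 = -6/7*3665/6 - 38037 = -3665/7 - 38037 = -269924/7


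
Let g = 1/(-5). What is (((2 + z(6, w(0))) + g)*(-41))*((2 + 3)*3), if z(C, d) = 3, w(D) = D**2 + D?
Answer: -2952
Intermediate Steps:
w(D) = D + D**2
g = -1/5 ≈ -0.20000
(((2 + z(6, w(0))) + g)*(-41))*((2 + 3)*3) = (((2 + 3) - 1/5)*(-41))*((2 + 3)*3) = ((5 - 1/5)*(-41))*(5*3) = ((24/5)*(-41))*15 = -984/5*15 = -2952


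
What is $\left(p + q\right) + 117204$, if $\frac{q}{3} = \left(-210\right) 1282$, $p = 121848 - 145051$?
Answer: $-713659$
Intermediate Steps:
$p = -23203$
$q = -807660$ ($q = 3 \left(\left(-210\right) 1282\right) = 3 \left(-269220\right) = -807660$)
$\left(p + q\right) + 117204 = \left(-23203 - 807660\right) + 117204 = -830863 + 117204 = -713659$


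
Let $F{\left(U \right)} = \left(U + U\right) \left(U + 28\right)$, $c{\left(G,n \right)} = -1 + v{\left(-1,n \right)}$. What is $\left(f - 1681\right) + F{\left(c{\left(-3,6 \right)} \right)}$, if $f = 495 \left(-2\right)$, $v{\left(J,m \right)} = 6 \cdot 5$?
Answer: $635$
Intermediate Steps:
$v{\left(J,m \right)} = 30$
$f = -990$
$c{\left(G,n \right)} = 29$ ($c{\left(G,n \right)} = -1 + 30 = 29$)
$F{\left(U \right)} = 2 U \left(28 + U\right)$
$\left(f - 1681\right) + F{\left(c{\left(-3,6 \right)} \right)} = \left(-990 - 1681\right) + 2 \cdot 29 \left(28 + 29\right) = -2671 + 2 \cdot 29 \cdot 57 = -2671 + 3306 = 635$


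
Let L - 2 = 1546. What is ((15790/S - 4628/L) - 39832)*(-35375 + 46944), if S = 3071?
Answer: -547640113452889/1188477 ≈ -4.6079e+8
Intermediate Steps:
L = 1548 (L = 2 + 1546 = 1548)
((15790/S - 4628/L) - 39832)*(-35375 + 46944) = ((15790/3071 - 4628/1548) - 39832)*(-35375 + 46944) = ((15790*(1/3071) - 4628*1/1548) - 39832)*11569 = ((15790/3071 - 1157/387) - 39832)*11569 = (2557583/1188477 - 39832)*11569 = -47336858281/1188477*11569 = -547640113452889/1188477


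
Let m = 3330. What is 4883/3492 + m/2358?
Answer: 1285693/457452 ≈ 2.8106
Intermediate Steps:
4883/3492 + m/2358 = 4883/3492 + 3330/2358 = 4883*(1/3492) + 3330*(1/2358) = 4883/3492 + 185/131 = 1285693/457452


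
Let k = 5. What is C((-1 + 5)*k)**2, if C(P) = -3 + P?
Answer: 289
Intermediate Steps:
C((-1 + 5)*k)**2 = (-3 + (-1 + 5)*5)**2 = (-3 + 4*5)**2 = (-3 + 20)**2 = 17**2 = 289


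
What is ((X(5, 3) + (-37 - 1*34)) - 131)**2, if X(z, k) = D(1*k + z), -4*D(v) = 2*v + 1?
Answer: 680625/16 ≈ 42539.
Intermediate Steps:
D(v) = -1/4 - v/2 (D(v) = -(2*v + 1)/4 = -(1 + 2*v)/4 = -1/4 - v/2)
X(z, k) = -1/4 - k/2 - z/2 (X(z, k) = -1/4 - (1*k + z)/2 = -1/4 - (k + z)/2 = -1/4 + (-k/2 - z/2) = -1/4 - k/2 - z/2)
((X(5, 3) + (-37 - 1*34)) - 131)**2 = (((-1/4 - 1/2*3 - 1/2*5) + (-37 - 1*34)) - 131)**2 = (((-1/4 - 3/2 - 5/2) + (-37 - 34)) - 131)**2 = ((-17/4 - 71) - 131)**2 = (-301/4 - 131)**2 = (-825/4)**2 = 680625/16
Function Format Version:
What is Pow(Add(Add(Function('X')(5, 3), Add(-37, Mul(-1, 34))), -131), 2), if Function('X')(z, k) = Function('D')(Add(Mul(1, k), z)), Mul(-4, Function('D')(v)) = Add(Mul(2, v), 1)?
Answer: Rational(680625, 16) ≈ 42539.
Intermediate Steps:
Function('D')(v) = Add(Rational(-1, 4), Mul(Rational(-1, 2), v)) (Function('D')(v) = Mul(Rational(-1, 4), Add(Mul(2, v), 1)) = Mul(Rational(-1, 4), Add(1, Mul(2, v))) = Add(Rational(-1, 4), Mul(Rational(-1, 2), v)))
Function('X')(z, k) = Add(Rational(-1, 4), Mul(Rational(-1, 2), k), Mul(Rational(-1, 2), z)) (Function('X')(z, k) = Add(Rational(-1, 4), Mul(Rational(-1, 2), Add(Mul(1, k), z))) = Add(Rational(-1, 4), Mul(Rational(-1, 2), Add(k, z))) = Add(Rational(-1, 4), Add(Mul(Rational(-1, 2), k), Mul(Rational(-1, 2), z))) = Add(Rational(-1, 4), Mul(Rational(-1, 2), k), Mul(Rational(-1, 2), z)))
Pow(Add(Add(Function('X')(5, 3), Add(-37, Mul(-1, 34))), -131), 2) = Pow(Add(Add(Add(Rational(-1, 4), Mul(Rational(-1, 2), 3), Mul(Rational(-1, 2), 5)), Add(-37, Mul(-1, 34))), -131), 2) = Pow(Add(Add(Add(Rational(-1, 4), Rational(-3, 2), Rational(-5, 2)), Add(-37, -34)), -131), 2) = Pow(Add(Add(Rational(-17, 4), -71), -131), 2) = Pow(Add(Rational(-301, 4), -131), 2) = Pow(Rational(-825, 4), 2) = Rational(680625, 16)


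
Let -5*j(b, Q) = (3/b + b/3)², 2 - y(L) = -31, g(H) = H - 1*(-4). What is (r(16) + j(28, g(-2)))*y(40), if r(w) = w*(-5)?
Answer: -37963739/11760 ≈ -3228.2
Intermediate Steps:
r(w) = -5*w
g(H) = 4 + H (g(H) = H + 4 = 4 + H)
y(L) = 33 (y(L) = 2 - 1*(-31) = 2 + 31 = 33)
j(b, Q) = -(3/b + b/3)²/5
(r(16) + j(28, g(-2)))*y(40) = (-5*16 - 1/45*(9 + 28²)²/28²)*33 = (-80 - 1/45*1/784*(9 + 784)²)*33 = (-80 - 1/45*1/784*793²)*33 = (-80 - 1/45*1/784*628849)*33 = (-80 - 628849/35280)*33 = -3451249/35280*33 = -37963739/11760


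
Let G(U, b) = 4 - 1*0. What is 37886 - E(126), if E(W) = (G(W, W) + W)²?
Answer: 20986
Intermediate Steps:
G(U, b) = 4 (G(U, b) = 4 + 0 = 4)
E(W) = (4 + W)²
37886 - E(126) = 37886 - (4 + 126)² = 37886 - 1*130² = 37886 - 1*16900 = 37886 - 16900 = 20986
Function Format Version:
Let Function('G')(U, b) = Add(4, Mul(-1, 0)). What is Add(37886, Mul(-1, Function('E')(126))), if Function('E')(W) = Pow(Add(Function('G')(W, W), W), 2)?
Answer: 20986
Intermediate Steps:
Function('G')(U, b) = 4 (Function('G')(U, b) = Add(4, 0) = 4)
Function('E')(W) = Pow(Add(4, W), 2)
Add(37886, Mul(-1, Function('E')(126))) = Add(37886, Mul(-1, Pow(Add(4, 126), 2))) = Add(37886, Mul(-1, Pow(130, 2))) = Add(37886, Mul(-1, 16900)) = Add(37886, -16900) = 20986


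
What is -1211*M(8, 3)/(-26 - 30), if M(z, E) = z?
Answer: 173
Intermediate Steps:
-1211*M(8, 3)/(-26 - 30) = -9688/(-26 - 30) = -9688/(-56) = -9688*(-1)/56 = -1211*(-⅐) = 173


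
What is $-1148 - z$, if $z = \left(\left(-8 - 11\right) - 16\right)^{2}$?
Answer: $-2373$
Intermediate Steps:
$z = 1225$ ($z = \left(\left(-8 - 11\right) - 16\right)^{2} = \left(-19 - 16\right)^{2} = \left(-35\right)^{2} = 1225$)
$-1148 - z = -1148 - 1225 = -2373$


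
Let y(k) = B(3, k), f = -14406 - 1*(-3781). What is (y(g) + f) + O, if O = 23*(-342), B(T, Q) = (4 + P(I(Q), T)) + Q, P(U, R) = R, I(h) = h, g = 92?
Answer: -18392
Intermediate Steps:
B(T, Q) = 4 + Q + T (B(T, Q) = (4 + T) + Q = 4 + Q + T)
f = -10625 (f = -14406 + 3781 = -10625)
y(k) = 7 + k (y(k) = 4 + k + 3 = 7 + k)
O = -7866
(y(g) + f) + O = ((7 + 92) - 10625) - 7866 = (99 - 10625) - 7866 = -10526 - 7866 = -18392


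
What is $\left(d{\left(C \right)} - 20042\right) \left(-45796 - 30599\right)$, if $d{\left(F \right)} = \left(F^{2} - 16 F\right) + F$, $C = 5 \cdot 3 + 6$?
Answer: $1521482820$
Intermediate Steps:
$C = 21$ ($C = 15 + 6 = 21$)
$d{\left(F \right)} = F^{2} - 15 F$
$\left(d{\left(C \right)} - 20042\right) \left(-45796 - 30599\right) = \left(21 \left(-15 + 21\right) - 20042\right) \left(-45796 - 30599\right) = \left(21 \cdot 6 - 20042\right) \left(-76395\right) = \left(126 - 20042\right) \left(-76395\right) = \left(-19916\right) \left(-76395\right) = 1521482820$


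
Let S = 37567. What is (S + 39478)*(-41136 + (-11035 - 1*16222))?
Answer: -5269338685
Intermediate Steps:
(S + 39478)*(-41136 + (-11035 - 1*16222)) = (37567 + 39478)*(-41136 + (-11035 - 1*16222)) = 77045*(-41136 + (-11035 - 16222)) = 77045*(-41136 - 27257) = 77045*(-68393) = -5269338685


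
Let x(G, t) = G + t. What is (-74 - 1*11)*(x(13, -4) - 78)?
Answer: 5865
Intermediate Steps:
(-74 - 1*11)*(x(13, -4) - 78) = (-74 - 1*11)*((13 - 4) - 78) = (-74 - 11)*(9 - 78) = -85*(-69) = 5865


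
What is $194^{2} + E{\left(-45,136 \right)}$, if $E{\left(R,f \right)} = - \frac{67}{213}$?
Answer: $\frac{8016401}{213} \approx 37636.0$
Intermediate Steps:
$E{\left(R,f \right)} = - \frac{67}{213}$ ($E{\left(R,f \right)} = \left(-67\right) \frac{1}{213} = - \frac{67}{213}$)
$194^{2} + E{\left(-45,136 \right)} = 194^{2} - \frac{67}{213} = 37636 - \frac{67}{213} = \frac{8016401}{213}$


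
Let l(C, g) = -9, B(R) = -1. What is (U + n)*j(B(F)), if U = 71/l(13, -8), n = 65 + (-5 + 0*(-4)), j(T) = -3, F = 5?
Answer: -469/3 ≈ -156.33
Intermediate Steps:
n = 60 (n = 65 + (-5 + 0) = 65 - 5 = 60)
U = -71/9 (U = 71/(-9) = 71*(-⅑) = -71/9 ≈ -7.8889)
(U + n)*j(B(F)) = (-71/9 + 60)*(-3) = (469/9)*(-3) = -469/3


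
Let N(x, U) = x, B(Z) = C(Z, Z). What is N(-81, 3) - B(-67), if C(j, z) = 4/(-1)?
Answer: -77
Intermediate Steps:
C(j, z) = -4 (C(j, z) = 4*(-1) = -4)
B(Z) = -4
N(-81, 3) - B(-67) = -81 - 1*(-4) = -81 + 4 = -77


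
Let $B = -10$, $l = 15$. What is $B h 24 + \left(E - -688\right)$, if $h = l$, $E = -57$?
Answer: $-2969$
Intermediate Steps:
$h = 15$
$B h 24 + \left(E - -688\right) = \left(-10\right) 15 \cdot 24 - -631 = \left(-150\right) 24 + \left(-57 + 688\right) = -3600 + 631 = -2969$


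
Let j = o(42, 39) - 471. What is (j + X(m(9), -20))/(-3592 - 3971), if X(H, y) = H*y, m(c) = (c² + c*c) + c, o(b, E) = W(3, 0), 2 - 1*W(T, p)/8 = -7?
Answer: 1273/2521 ≈ 0.50496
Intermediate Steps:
W(T, p) = 72 (W(T, p) = 16 - 8*(-7) = 16 + 56 = 72)
o(b, E) = 72
m(c) = c + 2*c² (m(c) = (c² + c²) + c = 2*c² + c = c + 2*c²)
j = -399 (j = 72 - 471 = -399)
(j + X(m(9), -20))/(-3592 - 3971) = (-399 + (9*(1 + 2*9))*(-20))/(-3592 - 3971) = (-399 + (9*(1 + 18))*(-20))/(-7563) = (-399 + (9*19)*(-20))*(-1/7563) = (-399 + 171*(-20))*(-1/7563) = (-399 - 3420)*(-1/7563) = -3819*(-1/7563) = 1273/2521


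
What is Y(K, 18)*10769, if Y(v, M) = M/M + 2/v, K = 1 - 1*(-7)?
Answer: 53845/4 ≈ 13461.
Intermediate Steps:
K = 8 (K = 1 + 7 = 8)
Y(v, M) = 1 + 2/v
Y(K, 18)*10769 = ((2 + 8)/8)*10769 = ((⅛)*10)*10769 = (5/4)*10769 = 53845/4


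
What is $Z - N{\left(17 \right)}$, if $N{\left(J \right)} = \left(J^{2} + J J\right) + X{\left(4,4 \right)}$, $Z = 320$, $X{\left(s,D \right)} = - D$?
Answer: $-254$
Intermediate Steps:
$N{\left(J \right)} = -4 + 2 J^{2}$ ($N{\left(J \right)} = \left(J^{2} + J J\right) - 4 = \left(J^{2} + J^{2}\right) - 4 = 2 J^{2} - 4 = -4 + 2 J^{2}$)
$Z - N{\left(17 \right)} = 320 - \left(-4 + 2 \cdot 17^{2}\right) = 320 - \left(-4 + 2 \cdot 289\right) = 320 - \left(-4 + 578\right) = 320 - 574 = -254$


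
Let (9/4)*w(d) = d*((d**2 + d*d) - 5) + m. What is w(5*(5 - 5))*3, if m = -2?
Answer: -8/3 ≈ -2.6667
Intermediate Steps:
w(d) = -8/9 + 4*d*(-5 + 2*d**2)/9 (w(d) = 4*(d*((d**2 + d*d) - 5) - 2)/9 = 4*(d*((d**2 + d**2) - 5) - 2)/9 = 4*(d*(2*d**2 - 5) - 2)/9 = 4*(d*(-5 + 2*d**2) - 2)/9 = 4*(-2 + d*(-5 + 2*d**2))/9 = -8/9 + 4*d*(-5 + 2*d**2)/9)
w(5*(5 - 5))*3 = (-8/9 - 100*(5 - 5)/9 + 8*(5*(5 - 5))**3/9)*3 = (-8/9 - 100*0/9 + 8*(5*0)**3/9)*3 = (-8/9 - 20/9*0 + (8/9)*0**3)*3 = (-8/9 + 0 + (8/9)*0)*3 = (-8/9 + 0 + 0)*3 = -8/9*3 = -8/3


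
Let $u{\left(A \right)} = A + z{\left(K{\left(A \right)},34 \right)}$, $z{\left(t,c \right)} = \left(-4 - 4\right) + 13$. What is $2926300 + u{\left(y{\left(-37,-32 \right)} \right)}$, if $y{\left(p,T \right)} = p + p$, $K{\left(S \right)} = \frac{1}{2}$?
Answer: $2926231$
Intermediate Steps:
$K{\left(S \right)} = \frac{1}{2}$
$z{\left(t,c \right)} = 5$ ($z{\left(t,c \right)} = -8 + 13 = 5$)
$y{\left(p,T \right)} = 2 p$
$u{\left(A \right)} = 5 + A$ ($u{\left(A \right)} = A + 5 = 5 + A$)
$2926300 + u{\left(y{\left(-37,-32 \right)} \right)} = 2926300 + \left(5 + 2 \left(-37\right)\right) = 2926300 + \left(5 - 74\right) = 2926300 - 69 = 2926231$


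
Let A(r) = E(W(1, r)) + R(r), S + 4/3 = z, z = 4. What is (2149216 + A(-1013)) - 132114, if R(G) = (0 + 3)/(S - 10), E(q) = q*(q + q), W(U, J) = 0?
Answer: 44376235/22 ≈ 2.0171e+6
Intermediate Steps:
S = 8/3 (S = -4/3 + 4 = 8/3 ≈ 2.6667)
E(q) = 2*q**2 (E(q) = q*(2*q) = 2*q**2)
R(G) = -9/22 (R(G) = (0 + 3)/(8/3 - 10) = 3/(-22/3) = 3*(-3/22) = -9/22)
A(r) = -9/22 (A(r) = 2*0**2 - 9/22 = 2*0 - 9/22 = 0 - 9/22 = -9/22)
(2149216 + A(-1013)) - 132114 = (2149216 - 9/22) - 132114 = 47282743/22 - 132114 = 44376235/22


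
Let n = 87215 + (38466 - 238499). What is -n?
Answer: 112818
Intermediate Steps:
n = -112818 (n = 87215 - 200033 = -112818)
-n = -1*(-112818) = 112818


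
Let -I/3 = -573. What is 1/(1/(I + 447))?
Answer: 2166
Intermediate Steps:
I = 1719 (I = -3*(-573) = 1719)
1/(1/(I + 447)) = 1/(1/(1719 + 447)) = 1/(1/2166) = 2166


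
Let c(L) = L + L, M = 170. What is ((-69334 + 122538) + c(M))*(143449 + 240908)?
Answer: 20580011208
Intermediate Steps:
c(L) = 2*L
((-69334 + 122538) + c(M))*(143449 + 240908) = ((-69334 + 122538) + 2*170)*(143449 + 240908) = (53204 + 340)*384357 = 53544*384357 = 20580011208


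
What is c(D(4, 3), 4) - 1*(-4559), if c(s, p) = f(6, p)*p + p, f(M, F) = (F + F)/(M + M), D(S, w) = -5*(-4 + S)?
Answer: 13697/3 ≈ 4565.7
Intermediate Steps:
D(S, w) = 20 - 5*S
f(M, F) = F/M (f(M, F) = (2*F)/((2*M)) = (2*F)*(1/(2*M)) = F/M)
c(s, p) = p + p²/6 (c(s, p) = (p/6)*p + p = p²/6 + p = p + p²/6)
c(D(4, 3), 4) - 1*(-4559) = (⅙)*4*(6 + 4) - 1*(-4559) = (⅙)*4*10 + 4559 = 20/3 + 4559 = 13697/3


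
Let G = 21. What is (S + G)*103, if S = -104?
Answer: -8549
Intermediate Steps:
(S + G)*103 = (-104 + 21)*103 = -83*103 = -8549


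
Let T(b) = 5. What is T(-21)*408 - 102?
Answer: 1938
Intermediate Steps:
T(-21)*408 - 102 = 5*408 - 102 = 2040 - 102 = 1938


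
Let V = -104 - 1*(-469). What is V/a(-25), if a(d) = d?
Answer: -73/5 ≈ -14.600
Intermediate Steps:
V = 365 (V = -104 + 469 = 365)
V/a(-25) = 365/(-25) = 365*(-1/25) = -73/5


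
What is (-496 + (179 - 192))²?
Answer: 259081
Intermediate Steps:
(-496 + (179 - 192))² = (-496 - 13)² = (-509)² = 259081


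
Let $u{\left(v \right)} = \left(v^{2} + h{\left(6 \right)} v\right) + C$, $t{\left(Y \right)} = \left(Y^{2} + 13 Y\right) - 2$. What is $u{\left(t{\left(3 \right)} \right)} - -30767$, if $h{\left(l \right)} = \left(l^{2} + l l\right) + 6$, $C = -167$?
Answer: $36304$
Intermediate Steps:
$t{\left(Y \right)} = -2 + Y^{2} + 13 Y$
$h{\left(l \right)} = 6 + 2 l^{2}$ ($h{\left(l \right)} = \left(l^{2} + l^{2}\right) + 6 = 2 l^{2} + 6 = 6 + 2 l^{2}$)
$u{\left(v \right)} = -167 + v^{2} + 78 v$ ($u{\left(v \right)} = \left(v^{2} + \left(6 + 2 \cdot 6^{2}\right) v\right) - 167 = \left(v^{2} + \left(6 + 2 \cdot 36\right) v\right) - 167 = \left(v^{2} + \left(6 + 72\right) v\right) - 167 = \left(v^{2} + 78 v\right) - 167 = -167 + v^{2} + 78 v$)
$u{\left(t{\left(3 \right)} \right)} - -30767 = \left(-167 + \left(-2 + 3^{2} + 13 \cdot 3\right)^{2} + 78 \left(-2 + 3^{2} + 13 \cdot 3\right)\right) - -30767 = \left(-167 + \left(-2 + 9 + 39\right)^{2} + 78 \left(-2 + 9 + 39\right)\right) + 30767 = \left(-167 + 46^{2} + 78 \cdot 46\right) + 30767 = \left(-167 + 2116 + 3588\right) + 30767 = 5537 + 30767 = 36304$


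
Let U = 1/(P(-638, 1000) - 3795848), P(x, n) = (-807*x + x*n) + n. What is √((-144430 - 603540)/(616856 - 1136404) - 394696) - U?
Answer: 1/3917982 + I*√26634987933993506/259774 ≈ 2.5523e-7 + 628.25*I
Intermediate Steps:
P(x, n) = n - 807*x + n*x (P(x, n) = (-807*x + n*x) + n = n - 807*x + n*x)
U = -1/3917982 (U = 1/((1000 - 807*(-638) + 1000*(-638)) - 3795848) = 1/((1000 + 514866 - 638000) - 3795848) = 1/(-122134 - 3795848) = 1/(-3917982) = -1/3917982 ≈ -2.5523e-7)
√((-144430 - 603540)/(616856 - 1136404) - 394696) - U = √((-144430 - 603540)/(616856 - 1136404) - 394696) - 1*(-1/3917982) = √(-747970/(-519548) - 394696) + 1/3917982 = √(-747970*(-1/519548) - 394696) + 1/3917982 = √(373985/259774 - 394696) + 1/3917982 = √(-102531384719/259774) + 1/3917982 = I*√26634987933993506/259774 + 1/3917982 = 1/3917982 + I*√26634987933993506/259774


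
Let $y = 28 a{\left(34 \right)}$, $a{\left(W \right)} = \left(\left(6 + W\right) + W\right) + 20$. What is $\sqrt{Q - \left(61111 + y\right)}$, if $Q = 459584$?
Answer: $\sqrt{395841} \approx 629.16$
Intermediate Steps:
$a{\left(W \right)} = 26 + 2 W$ ($a{\left(W \right)} = \left(6 + 2 W\right) + 20 = 26 + 2 W$)
$y = 2632$ ($y = 28 \left(26 + 2 \cdot 34\right) = 28 \left(26 + 68\right) = 28 \cdot 94 = 2632$)
$\sqrt{Q - \left(61111 + y\right)} = \sqrt{459584 - 63743} = \sqrt{395841}$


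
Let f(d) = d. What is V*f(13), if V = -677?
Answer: -8801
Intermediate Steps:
V*f(13) = -677*13 = -8801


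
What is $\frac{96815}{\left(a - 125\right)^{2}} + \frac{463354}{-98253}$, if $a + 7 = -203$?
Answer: $- \frac{126828473}{32914755} \approx -3.8532$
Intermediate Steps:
$a = -210$ ($a = -7 - 203 = -210$)
$\frac{96815}{\left(a - 125\right)^{2}} + \frac{463354}{-98253} = \frac{96815}{\left(-210 - 125\right)^{2}} + \frac{463354}{-98253} = \frac{96815}{\left(-335\right)^{2}} + 463354 \left(- \frac{1}{98253}\right) = \frac{96815}{112225} - \frac{463354}{98253} = 96815 \cdot \frac{1}{112225} - \frac{463354}{98253} = \frac{289}{335} - \frac{463354}{98253} = - \frac{126828473}{32914755}$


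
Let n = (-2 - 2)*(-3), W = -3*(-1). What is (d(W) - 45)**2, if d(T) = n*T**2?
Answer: 3969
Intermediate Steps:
W = 3
n = 12 (n = -4*(-3) = 12)
d(T) = 12*T**2
(d(W) - 45)**2 = (12*3**2 - 45)**2 = (12*9 - 45)**2 = (108 - 45)**2 = 63**2 = 3969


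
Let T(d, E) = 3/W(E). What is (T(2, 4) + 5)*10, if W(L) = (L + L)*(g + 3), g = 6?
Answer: 605/12 ≈ 50.417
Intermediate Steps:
W(L) = 18*L (W(L) = (L + L)*(6 + 3) = (2*L)*9 = 18*L)
T(d, E) = 1/(6*E) (T(d, E) = 3/((18*E)) = 3*(1/(18*E)) = 1/(6*E))
(T(2, 4) + 5)*10 = ((⅙)/4 + 5)*10 = ((⅙)*(¼) + 5)*10 = (1/24 + 5)*10 = (121/24)*10 = 605/12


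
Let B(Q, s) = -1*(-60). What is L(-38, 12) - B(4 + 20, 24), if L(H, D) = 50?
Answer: -10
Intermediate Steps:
B(Q, s) = 60
L(-38, 12) - B(4 + 20, 24) = 50 - 1*60 = 50 - 60 = -10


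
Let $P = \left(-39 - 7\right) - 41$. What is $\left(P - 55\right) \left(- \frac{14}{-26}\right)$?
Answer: $- \frac{994}{13} \approx -76.462$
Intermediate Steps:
$P = -87$ ($P = -46 - 41 = -87$)
$\left(P - 55\right) \left(- \frac{14}{-26}\right) = \left(-87 - 55\right) \left(- \frac{14}{-26}\right) = \left(-87 - 55\right) \left(\left(-14\right) \left(- \frac{1}{26}\right)\right) = \left(-142\right) \frac{7}{13} = - \frac{994}{13}$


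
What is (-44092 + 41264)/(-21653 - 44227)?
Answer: 707/16470 ≈ 0.042927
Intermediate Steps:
(-44092 + 41264)/(-21653 - 44227) = -2828/(-65880) = -2828*(-1/65880) = 707/16470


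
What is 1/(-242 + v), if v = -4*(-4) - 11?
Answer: -1/237 ≈ -0.0042194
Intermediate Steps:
v = 5 (v = 16 - 11 = 5)
1/(-242 + v) = 1/(-242 + 5) = 1/(-237) = -1/237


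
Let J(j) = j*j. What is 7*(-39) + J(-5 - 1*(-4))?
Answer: -272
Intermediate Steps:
J(j) = j²
7*(-39) + J(-5 - 1*(-4)) = 7*(-39) + (-5 - 1*(-4))² = -273 + (-5 + 4)² = -273 + (-1)² = -273 + 1 = -272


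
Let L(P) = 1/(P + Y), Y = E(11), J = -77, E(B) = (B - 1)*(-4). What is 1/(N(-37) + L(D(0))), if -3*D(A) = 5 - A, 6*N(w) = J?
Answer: -750/9643 ≈ -0.077777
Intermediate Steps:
E(B) = 4 - 4*B (E(B) = (-1 + B)*(-4) = 4 - 4*B)
N(w) = -77/6 (N(w) = (1/6)*(-77) = -77/6)
D(A) = -5/3 + A/3 (D(A) = -(5 - A)/3 = -5/3 + A/3)
Y = -40 (Y = 4 - 4*11 = 4 - 44 = -40)
L(P) = 1/(-40 + P) (L(P) = 1/(P - 40) = 1/(-40 + P))
1/(N(-37) + L(D(0))) = 1/(-77/6 + 1/(-40 + (-5/3 + (1/3)*0))) = 1/(-77/6 + 1/(-40 + (-5/3 + 0))) = 1/(-77/6 + 1/(-40 - 5/3)) = 1/(-77/6 + 1/(-125/3)) = 1/(-77/6 - 3/125) = 1/(-9643/750) = -750/9643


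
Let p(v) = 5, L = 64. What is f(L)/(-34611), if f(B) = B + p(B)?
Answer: -23/11537 ≈ -0.0019936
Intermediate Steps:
f(B) = 5 + B (f(B) = B + 5 = 5 + B)
f(L)/(-34611) = (5 + 64)/(-34611) = 69*(-1/34611) = -23/11537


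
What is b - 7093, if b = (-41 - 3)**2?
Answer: -5157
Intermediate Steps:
b = 1936 (b = (-44)**2 = 1936)
b - 7093 = 1936 - 7093 = -5157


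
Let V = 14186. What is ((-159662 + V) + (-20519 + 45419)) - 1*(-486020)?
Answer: 365444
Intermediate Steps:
((-159662 + V) + (-20519 + 45419)) - 1*(-486020) = ((-159662 + 14186) + (-20519 + 45419)) - 1*(-486020) = (-145476 + 24900) + 486020 = -120576 + 486020 = 365444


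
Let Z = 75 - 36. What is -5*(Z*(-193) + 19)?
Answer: 37540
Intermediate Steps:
Z = 39
-5*(Z*(-193) + 19) = -5*(39*(-193) + 19) = -5*(-7527 + 19) = -5*(-7508) = 37540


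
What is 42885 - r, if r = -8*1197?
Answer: 52461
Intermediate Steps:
r = -9576
42885 - r = 42885 - 1*(-9576) = 42885 + 9576 = 52461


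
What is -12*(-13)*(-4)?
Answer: -624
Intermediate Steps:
-12*(-13)*(-4) = 156*(-4) = -624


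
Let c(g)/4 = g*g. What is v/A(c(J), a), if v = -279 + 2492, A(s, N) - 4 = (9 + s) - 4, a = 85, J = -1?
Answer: 2213/13 ≈ 170.23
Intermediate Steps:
c(g) = 4*g² (c(g) = 4*(g*g) = 4*g²)
A(s, N) = 9 + s (A(s, N) = 4 + ((9 + s) - 4) = 4 + (5 + s) = 9 + s)
v = 2213
v/A(c(J), a) = 2213/(9 + 4*(-1)²) = 2213/(9 + 4*1) = 2213/(9 + 4) = 2213/13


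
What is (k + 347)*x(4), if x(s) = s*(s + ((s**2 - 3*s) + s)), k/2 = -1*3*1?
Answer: 16368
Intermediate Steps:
k = -6 (k = 2*(-1*3*1) = 2*(-3*1) = 2*(-3) = -6)
x(s) = s*(s**2 - s) (x(s) = s*(s + (s**2 - 2*s)) = s*(s**2 - s))
(k + 347)*x(4) = (-6 + 347)*(4**2*(-1 + 4)) = 341*(16*3) = 341*48 = 16368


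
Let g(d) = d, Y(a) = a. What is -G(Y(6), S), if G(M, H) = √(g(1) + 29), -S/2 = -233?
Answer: -√30 ≈ -5.4772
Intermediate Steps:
S = 466 (S = -2*(-233) = 466)
G(M, H) = √30 (G(M, H) = √(1 + 29) = √30)
-G(Y(6), S) = -√30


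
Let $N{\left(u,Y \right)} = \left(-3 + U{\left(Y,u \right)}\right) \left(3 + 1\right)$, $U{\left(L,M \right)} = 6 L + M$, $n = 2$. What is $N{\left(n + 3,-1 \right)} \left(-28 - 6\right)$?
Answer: $544$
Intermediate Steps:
$U{\left(L,M \right)} = M + 6 L$
$N{\left(u,Y \right)} = -12 + 4 u + 24 Y$ ($N{\left(u,Y \right)} = \left(-3 + \left(u + 6 Y\right)\right) \left(3 + 1\right) = \left(-3 + u + 6 Y\right) 4 = -12 + 4 u + 24 Y$)
$N{\left(n + 3,-1 \right)} \left(-28 - 6\right) = \left(-12 + 4 \left(2 + 3\right) + 24 \left(-1\right)\right) \left(-28 - 6\right) = \left(-12 + 4 \cdot 5 - 24\right) \left(-34\right) = \left(-12 + 20 - 24\right) \left(-34\right) = \left(-16\right) \left(-34\right) = 544$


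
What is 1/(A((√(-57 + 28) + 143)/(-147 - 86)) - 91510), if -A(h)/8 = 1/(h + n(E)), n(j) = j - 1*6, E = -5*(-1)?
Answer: (-√29 + 376*I)/(2*(-17202948*I + 45755*√29)) ≈ -1.0928e-5 + 8.4779e-12*I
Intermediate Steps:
E = 5
n(j) = -6 + j (n(j) = j - 6 = -6 + j)
A(h) = -8/(-1 + h) (A(h) = -8/(h + (-6 + 5)) = -8/(h - 1) = -8/(-1 + h))
1/(A((√(-57 + 28) + 143)/(-147 - 86)) - 91510) = 1/(-8/(-1 + (√(-57 + 28) + 143)/(-147 - 86)) - 91510) = 1/(-8/(-1 + (√(-29) + 143)/(-233)) - 91510) = 1/(-8/(-1 + (I*√29 + 143)*(-1/233)) - 91510) = 1/(-8/(-1 + (143 + I*√29)*(-1/233)) - 91510) = 1/(-8/(-1 + (-143/233 - I*√29/233)) - 91510) = 1/(-8/(-376/233 - I*√29/233) - 91510) = 1/(-91510 - 8/(-376/233 - I*√29/233))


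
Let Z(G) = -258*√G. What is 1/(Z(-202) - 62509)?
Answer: I/(-62509*I + 258*√202) ≈ -1.5943e-5 + 9.3523e-7*I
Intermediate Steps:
1/(Z(-202) - 62509) = 1/(-258*I*√202 - 62509) = 1/(-62509 - 258*I*√202)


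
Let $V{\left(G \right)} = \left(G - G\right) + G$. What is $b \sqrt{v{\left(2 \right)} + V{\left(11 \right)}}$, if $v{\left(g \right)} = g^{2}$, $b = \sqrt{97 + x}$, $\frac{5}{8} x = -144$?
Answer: $i \sqrt{2001} \approx 44.733 i$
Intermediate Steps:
$V{\left(G \right)} = G$ ($V{\left(G \right)} = 0 + G = G$)
$x = - \frac{1152}{5}$ ($x = \frac{8}{5} \left(-144\right) = - \frac{1152}{5} \approx -230.4$)
$b = \frac{i \sqrt{3335}}{5}$ ($b = \sqrt{97 - \frac{1152}{5}} = \sqrt{- \frac{667}{5}} = \frac{i \sqrt{3335}}{5} \approx 11.55 i$)
$b \sqrt{v{\left(2 \right)} + V{\left(11 \right)}} = \frac{i \sqrt{3335}}{5} \sqrt{2^{2} + 11} = \frac{i \sqrt{3335}}{5} \sqrt{4 + 11} = \frac{i \sqrt{3335}}{5} \sqrt{15} = i \sqrt{2001}$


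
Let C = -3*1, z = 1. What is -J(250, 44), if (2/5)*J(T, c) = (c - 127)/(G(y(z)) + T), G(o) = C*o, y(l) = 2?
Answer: 415/488 ≈ 0.85041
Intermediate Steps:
C = -3
G(o) = -3*o
J(T, c) = 5*(-127 + c)/(2*(-6 + T)) (J(T, c) = 5*((c - 127)/(-3*2 + T))/2 = 5*((-127 + c)/(-6 + T))/2 = 5*(-127 + c)/(2*(-6 + T)))
-J(250, 44) = -5*(-127 + 44)/(2*(-6 + 250)) = -5*(-83)/(2*244) = -1*(-415/488) = 415/488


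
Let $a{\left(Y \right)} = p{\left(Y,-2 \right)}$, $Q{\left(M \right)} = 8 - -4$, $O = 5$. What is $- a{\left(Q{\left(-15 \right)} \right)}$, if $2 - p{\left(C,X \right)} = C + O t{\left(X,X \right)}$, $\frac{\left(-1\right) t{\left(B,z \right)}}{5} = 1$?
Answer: $-15$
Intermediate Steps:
$Q{\left(M \right)} = 12$ ($Q{\left(M \right)} = 8 + 4 = 12$)
$t{\left(B,z \right)} = -5$ ($t{\left(B,z \right)} = \left(-5\right) 1 = -5$)
$p{\left(C,X \right)} = 27 - C$ ($p{\left(C,X \right)} = 2 - \left(C + 5 \left(-5\right)\right) = 2 - \left(C - 25\right) = 2 - \left(-25 + C\right) = 27 - C$)
$a{\left(Y \right)} = 27 - Y$
$- a{\left(Q{\left(-15 \right)} \right)} = - (27 - 12) = \left(-1\right) 15 = -15$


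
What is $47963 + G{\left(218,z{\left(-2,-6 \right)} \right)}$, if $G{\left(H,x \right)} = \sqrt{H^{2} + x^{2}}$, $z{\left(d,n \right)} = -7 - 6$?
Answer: $47963 + \sqrt{47693} \approx 48181.0$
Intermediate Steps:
$z{\left(d,n \right)} = -13$
$47963 + G{\left(218,z{\left(-2,-6 \right)} \right)} = 47963 + \sqrt{218^{2} + \left(-13\right)^{2}} = 47963 + \sqrt{47524 + 169} = 47963 + \sqrt{47693}$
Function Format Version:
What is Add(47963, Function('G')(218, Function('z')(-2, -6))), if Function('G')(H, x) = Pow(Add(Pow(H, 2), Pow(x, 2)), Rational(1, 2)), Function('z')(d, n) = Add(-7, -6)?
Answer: Add(47963, Pow(47693, Rational(1, 2))) ≈ 48181.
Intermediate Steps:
Function('z')(d, n) = -13
Add(47963, Function('G')(218, Function('z')(-2, -6))) = Add(47963, Pow(Add(Pow(218, 2), Pow(-13, 2)), Rational(1, 2))) = Add(47963, Pow(Add(47524, 169), Rational(1, 2))) = Add(47963, Pow(47693, Rational(1, 2)))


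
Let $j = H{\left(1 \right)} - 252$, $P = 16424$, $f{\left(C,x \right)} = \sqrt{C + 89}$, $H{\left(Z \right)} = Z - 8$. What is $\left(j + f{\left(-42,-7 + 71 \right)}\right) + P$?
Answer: $16165 + \sqrt{47} \approx 16172.0$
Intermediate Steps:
$H{\left(Z \right)} = -8 + Z$
$f{\left(C,x \right)} = \sqrt{89 + C}$
$j = -259$ ($j = \left(-8 + 1\right) - 252 = -7 - 252 = -259$)
$\left(j + f{\left(-42,-7 + 71 \right)}\right) + P = \left(-259 + \sqrt{89 - 42}\right) + 16424 = \left(-259 + \sqrt{47}\right) + 16424 = 16165 + \sqrt{47}$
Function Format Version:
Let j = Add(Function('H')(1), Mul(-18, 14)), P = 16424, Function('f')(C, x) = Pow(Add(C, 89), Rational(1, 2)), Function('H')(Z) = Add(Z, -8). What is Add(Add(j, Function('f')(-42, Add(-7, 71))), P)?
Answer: Add(16165, Pow(47, Rational(1, 2))) ≈ 16172.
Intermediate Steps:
Function('H')(Z) = Add(-8, Z)
Function('f')(C, x) = Pow(Add(89, C), Rational(1, 2))
j = -259 (j = Add(Add(-8, 1), Mul(-18, 14)) = Add(-7, -252) = -259)
Add(Add(j, Function('f')(-42, Add(-7, 71))), P) = Add(Add(-259, Pow(Add(89, -42), Rational(1, 2))), 16424) = Add(Add(-259, Pow(47, Rational(1, 2))), 16424) = Add(16165, Pow(47, Rational(1, 2)))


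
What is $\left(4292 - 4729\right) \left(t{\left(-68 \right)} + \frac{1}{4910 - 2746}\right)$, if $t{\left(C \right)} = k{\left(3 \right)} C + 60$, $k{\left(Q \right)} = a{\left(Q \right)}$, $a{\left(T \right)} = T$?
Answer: $\frac{136175755}{2164} \approx 62928.0$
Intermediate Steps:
$k{\left(Q \right)} = Q$
$t{\left(C \right)} = 60 + 3 C$ ($t{\left(C \right)} = 3 C + 60 = 60 + 3 C$)
$\left(4292 - 4729\right) \left(t{\left(-68 \right)} + \frac{1}{4910 - 2746}\right) = \left(4292 - 4729\right) \left(\left(60 + 3 \left(-68\right)\right) + \frac{1}{4910 - 2746}\right) = - 437 \left(\left(60 - 204\right) + \frac{1}{2164}\right) = - 437 \left(-144 + \frac{1}{2164}\right) = \left(-437\right) \left(- \frac{311615}{2164}\right) = \frac{136175755}{2164}$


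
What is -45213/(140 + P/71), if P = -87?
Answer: -3210123/9853 ≈ -325.80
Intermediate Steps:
-45213/(140 + P/71) = -45213/(140 - 87/71) = -45213/9853/71 = -45213*71/9853 = -3210123/9853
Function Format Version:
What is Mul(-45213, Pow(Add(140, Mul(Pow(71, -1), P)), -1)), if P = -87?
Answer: Rational(-3210123, 9853) ≈ -325.80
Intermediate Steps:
Mul(-45213, Pow(Add(140, Mul(Pow(71, -1), P)), -1)) = Mul(-45213, Pow(Add(140, Mul(Pow(71, -1), -87)), -1)) = Mul(-45213, Pow(Add(140, Mul(Rational(1, 71), -87)), -1)) = Mul(-45213, Pow(Add(140, Rational(-87, 71)), -1)) = Mul(-45213, Pow(Rational(9853, 71), -1)) = Mul(-45213, Rational(71, 9853)) = Rational(-3210123, 9853)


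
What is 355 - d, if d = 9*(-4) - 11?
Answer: 402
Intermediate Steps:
d = -47 (d = -36 - 11 = -47)
355 - d = 355 - 1*(-47) = 355 + 47 = 402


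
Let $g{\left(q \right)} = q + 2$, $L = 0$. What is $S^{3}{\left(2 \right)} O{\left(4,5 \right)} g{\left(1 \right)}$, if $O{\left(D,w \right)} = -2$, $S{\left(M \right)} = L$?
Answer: $0$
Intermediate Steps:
$S{\left(M \right)} = 0$
$g{\left(q \right)} = 2 + q$
$S^{3}{\left(2 \right)} O{\left(4,5 \right)} g{\left(1 \right)} = 0^{3} \left(-2\right) \left(2 + 1\right) = 0 \left(-2\right) 3 = 0 \cdot 3 = 0$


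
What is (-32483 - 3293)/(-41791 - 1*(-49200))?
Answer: -35776/7409 ≈ -4.8287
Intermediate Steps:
(-32483 - 3293)/(-41791 - 1*(-49200)) = -35776/(-41791 + 49200) = -35776/7409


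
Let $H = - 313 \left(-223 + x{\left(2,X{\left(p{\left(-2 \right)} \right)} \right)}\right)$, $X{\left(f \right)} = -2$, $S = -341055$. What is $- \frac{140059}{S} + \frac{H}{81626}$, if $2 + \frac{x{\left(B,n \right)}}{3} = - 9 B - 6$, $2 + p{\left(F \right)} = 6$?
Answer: $\frac{43564270649}{27838955430} \approx 1.5649$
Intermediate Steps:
$p{\left(F \right)} = 4$ ($p{\left(F \right)} = -2 + 6 = 4$)
$x{\left(B,n \right)} = -24 - 27 B$ ($x{\left(B,n \right)} = -6 + 3 \left(- 9 B - 6\right) = -6 + 3 \left(-6 - 9 B\right) = -6 - \left(18 + 27 B\right) = -24 - 27 B$)
$H = 94213$ ($H = - 313 \left(-223 - 78\right) = \left(-313\right) \left(-301\right) = 94213$)
$- \frac{140059}{S} + \frac{H}{81626} = - \frac{140059}{-341055} + \frac{94213}{81626} = \left(-140059\right) \left(- \frac{1}{341055}\right) + 94213 \cdot \frac{1}{81626} = \frac{140059}{341055} + \frac{94213}{81626} = \frac{43564270649}{27838955430}$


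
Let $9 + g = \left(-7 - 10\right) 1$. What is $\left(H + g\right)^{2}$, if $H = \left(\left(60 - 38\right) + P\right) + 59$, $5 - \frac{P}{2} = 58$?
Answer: $2601$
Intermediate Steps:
$P = -106$ ($P = 10 - 116 = -106$)
$g = -26$ ($g = -9 + \left(-7 - 10\right) 1 = -9 - 17 = -26$)
$H = -25$ ($H = \left(\left(60 - 38\right) - 106\right) + 59 = \left(22 - 106\right) + 59 = -84 + 59 = -25$)
$\left(H + g\right)^{2} = \left(-25 - 26\right)^{2} = \left(-51\right)^{2} = 2601$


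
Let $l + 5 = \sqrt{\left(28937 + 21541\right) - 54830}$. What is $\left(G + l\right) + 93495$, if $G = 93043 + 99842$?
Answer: $286375 + 16 i \sqrt{17} \approx 2.8638 \cdot 10^{5} + 65.97 i$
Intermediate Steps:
$G = 192885$
$l = -5 + 16 i \sqrt{17}$ ($l = -5 + \sqrt{\left(28937 + 21541\right) - 54830} = -5 + \sqrt{50478 - 54830} = -5 + \sqrt{-4352} = -5 + 16 i \sqrt{17} \approx -5.0 + 65.97 i$)
$\left(G + l\right) + 93495 = \left(192885 - \left(5 - 16 i \sqrt{17}\right)\right) + 93495 = \left(192880 + 16 i \sqrt{17}\right) + 93495 = 286375 + 16 i \sqrt{17}$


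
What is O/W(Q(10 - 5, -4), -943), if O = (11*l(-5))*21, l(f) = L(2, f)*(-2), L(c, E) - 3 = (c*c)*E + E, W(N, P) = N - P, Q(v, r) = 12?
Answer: 10164/955 ≈ 10.643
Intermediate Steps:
L(c, E) = 3 + E + E*c² (L(c, E) = 3 + ((c*c)*E + E) = 3 + (c²*E + E) = 3 + (E*c² + E) = 3 + (E + E*c²) = 3 + E + E*c²)
l(f) = -6 - 10*f (l(f) = (3 + f + f*2²)*(-2) = (3 + f + f*4)*(-2) = (3 + f + 4*f)*(-2) = (3 + 5*f)*(-2) = -6 - 10*f)
O = 10164 (O = (11*(-6 - 10*(-5)))*21 = (11*(-6 + 50))*21 = (11*44)*21 = 484*21 = 10164)
O/W(Q(10 - 5, -4), -943) = 10164/(12 - 1*(-943)) = 10164/(12 + 943) = 10164/955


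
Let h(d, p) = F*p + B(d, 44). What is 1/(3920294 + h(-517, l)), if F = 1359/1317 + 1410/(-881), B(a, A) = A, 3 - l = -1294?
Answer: 386759/1515940798133 ≈ 2.5513e-7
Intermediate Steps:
l = 1297 (l = 3 - 1*(-1294) = 3 + 1294 = 1297)
F = -219897/386759 (F = 1359*(1/1317) + 1410*(-1/881) = 453/439 - 1410/881 = -219897/386759 ≈ -0.56856)
h(d, p) = 44 - 219897*p/386759 (h(d, p) = -219897*p/386759 + 44 = 44 - 219897*p/386759)
1/(3920294 + h(-517, l)) = 1/(3920294 + (44 - 219897/386759*1297)) = 1/(3920294 + (44 - 285206409/386759)) = 1/(3920294 - 268189013/386759) = 1/(1515940798133/386759) = 386759/1515940798133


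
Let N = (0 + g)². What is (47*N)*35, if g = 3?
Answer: 14805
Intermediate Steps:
N = 9 (N = (0 + 3)² = 3² = 9)
(47*N)*35 = (47*9)*35 = 423*35 = 14805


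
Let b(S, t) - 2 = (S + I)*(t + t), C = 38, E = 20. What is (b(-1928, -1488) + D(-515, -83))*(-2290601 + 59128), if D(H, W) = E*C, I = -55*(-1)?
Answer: -12440037995130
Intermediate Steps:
I = 55
b(S, t) = 2 + 2*t*(55 + S) (b(S, t) = 2 + (S + 55)*(t + t) = 2 + (55 + S)*(2*t) = 2 + 2*t*(55 + S))
D(H, W) = 760 (D(H, W) = 20*38 = 760)
(b(-1928, -1488) + D(-515, -83))*(-2290601 + 59128) = ((2 + 110*(-1488) + 2*(-1928)*(-1488)) + 760)*(-2290601 + 59128) = ((2 - 163680 + 5737728) + 760)*(-2231473) = (5574050 + 760)*(-2231473) = 5574810*(-2231473) = -12440037995130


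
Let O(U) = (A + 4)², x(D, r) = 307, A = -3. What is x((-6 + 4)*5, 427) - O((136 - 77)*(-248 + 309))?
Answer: 306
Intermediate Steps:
O(U) = 1 (O(U) = (-3 + 4)² = 1² = 1)
x((-6 + 4)*5, 427) - O((136 - 77)*(-248 + 309)) = 307 - 1*1 = 307 - 1 = 306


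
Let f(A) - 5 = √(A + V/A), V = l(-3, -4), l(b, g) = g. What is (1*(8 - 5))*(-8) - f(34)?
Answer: -29 - 24*√17/17 ≈ -34.821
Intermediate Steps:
V = -4
f(A) = 5 + √(A - 4/A)
(1*(8 - 5))*(-8) - f(34) = (1*(8 - 5))*(-8) - (5 + √(34 - 4/34)) = (1*3)*(-8) - (5 + √(34 - 4*1/34)) = 3*(-8) - (5 + √(34 - 2/17)) = -24 - (5 + √(576/17)) = -24 - (5 + 24*√17/17) = -24 + (-5 - 24*√17/17) = -29 - 24*√17/17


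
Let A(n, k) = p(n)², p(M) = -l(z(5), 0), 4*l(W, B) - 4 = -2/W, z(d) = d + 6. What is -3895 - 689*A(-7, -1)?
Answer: -2189029/484 ≈ -4522.8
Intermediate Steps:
z(d) = 6 + d
l(W, B) = 1 - 1/(2*W) (l(W, B) = 1 + (-2/W)/4 = 1 - 1/(2*W))
p(M) = -21/22 (p(M) = -(-½ + (6 + 5))/(6 + 5) = -(-½ + 11)/11 = -21/(11*2) = -1*21/22 = -21/22)
A(n, k) = 441/484 (A(n, k) = (-21/22)² = 441/484)
-3895 - 689*A(-7, -1) = -3895 - 689*441/484 = -3895 - 1*303849/484 = -3895 - 303849/484 = -2189029/484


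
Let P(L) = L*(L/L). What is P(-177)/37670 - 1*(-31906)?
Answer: 1201898843/37670 ≈ 31906.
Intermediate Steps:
P(L) = L (P(L) = L*1 = L)
P(-177)/37670 - 1*(-31906) = -177/37670 - 1*(-31906) = -177*1/37670 + 31906 = -177/37670 + 31906 = 1201898843/37670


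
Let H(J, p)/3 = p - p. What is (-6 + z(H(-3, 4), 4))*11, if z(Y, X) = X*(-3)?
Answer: -198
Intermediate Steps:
H(J, p) = 0 (H(J, p) = 3*(p - p) = 3*0 = 0)
z(Y, X) = -3*X
(-6 + z(H(-3, 4), 4))*11 = (-6 - 3*4)*11 = (-6 - 12)*11 = -18*11 = -198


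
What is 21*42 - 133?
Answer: 749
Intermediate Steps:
21*42 - 133 = 882 - 133 = 749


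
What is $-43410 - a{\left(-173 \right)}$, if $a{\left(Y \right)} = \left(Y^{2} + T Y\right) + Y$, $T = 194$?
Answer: $-39604$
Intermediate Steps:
$a{\left(Y \right)} = Y^{2} + 195 Y$ ($a{\left(Y \right)} = \left(Y^{2} + 194 Y\right) + Y = Y^{2} + 195 Y$)
$-43410 - a{\left(-173 \right)} = -43410 - - 173 \left(195 - 173\right) = -43410 - \left(-173\right) 22 = -43410 - -3806 = -43410 + 3806 = -39604$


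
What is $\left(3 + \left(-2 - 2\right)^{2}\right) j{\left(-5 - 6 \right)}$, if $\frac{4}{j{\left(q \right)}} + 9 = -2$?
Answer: $- \frac{76}{11} \approx -6.9091$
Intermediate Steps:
$j{\left(q \right)} = - \frac{4}{11}$ ($j{\left(q \right)} = \frac{4}{-9 - 2} = \frac{4}{-11} = 4 \left(- \frac{1}{11}\right) = - \frac{4}{11}$)
$\left(3 + \left(-2 - 2\right)^{2}\right) j{\left(-5 - 6 \right)} = \left(3 + \left(-2 - 2\right)^{2}\right) \left(- \frac{4}{11}\right) = \left(3 + \left(-4\right)^{2}\right) \left(- \frac{4}{11}\right) = \left(3 + 16\right) \left(- \frac{4}{11}\right) = 19 \left(- \frac{4}{11}\right) = - \frac{76}{11}$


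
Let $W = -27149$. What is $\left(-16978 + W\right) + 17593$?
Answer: $-26534$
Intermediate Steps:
$\left(-16978 + W\right) + 17593 = \left(-16978 - 27149\right) + 17593 = -44127 + 17593 = -26534$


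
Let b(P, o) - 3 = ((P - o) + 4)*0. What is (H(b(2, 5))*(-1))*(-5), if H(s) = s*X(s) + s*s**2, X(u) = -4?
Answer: 75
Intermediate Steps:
b(P, o) = 3 (b(P, o) = 3 + ((P - o) + 4)*0 = 3 + (4 + P - o)*0 = 3 + 0 = 3)
H(s) = s**3 - 4*s (H(s) = s*(-4) + s*s**2 = -4*s + s**3 = s**3 - 4*s)
(H(b(2, 5))*(-1))*(-5) = ((3*(-4 + 3**2))*(-1))*(-5) = ((3*(-4 + 9))*(-1))*(-5) = ((3*5)*(-1))*(-5) = (15*(-1))*(-5) = -15*(-5) = 75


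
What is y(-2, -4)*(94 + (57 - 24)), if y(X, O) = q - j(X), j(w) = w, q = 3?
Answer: 635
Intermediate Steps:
y(X, O) = 3 - X
y(-2, -4)*(94 + (57 - 24)) = (3 - 1*(-2))*(94 + (57 - 24)) = (3 + 2)*(94 + 33) = 5*127 = 635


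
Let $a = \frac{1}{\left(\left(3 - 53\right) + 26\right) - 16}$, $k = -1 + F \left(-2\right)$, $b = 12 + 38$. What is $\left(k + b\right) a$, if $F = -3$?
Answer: $- \frac{11}{8} \approx -1.375$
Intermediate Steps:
$b = 50$
$k = 5$ ($k = -1 - -6 = -1 + 6 = 5$)
$a = - \frac{1}{40}$ ($a = \frac{1}{\left(-50 + 26\right) - 16} = \frac{1}{-24 - 16} = \frac{1}{-40} = - \frac{1}{40} \approx -0.025$)
$\left(k + b\right) a = \left(5 + 50\right) \left(- \frac{1}{40}\right) = 55 \left(- \frac{1}{40}\right) = - \frac{11}{8}$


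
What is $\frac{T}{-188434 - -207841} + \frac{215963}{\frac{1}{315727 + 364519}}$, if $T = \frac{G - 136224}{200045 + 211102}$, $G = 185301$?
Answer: $\frac{130244193421508494391}{886569981} \approx 1.4691 \cdot 10^{11}$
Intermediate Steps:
$T = \frac{5453}{45683}$ ($T = \frac{185301 - 136224}{200045 + 211102} = \frac{49077}{411147} = 49077 \cdot \frac{1}{411147} = \frac{5453}{45683} \approx 0.11937$)
$\frac{T}{-188434 - -207841} + \frac{215963}{\frac{1}{315727 + 364519}} = \frac{5453}{45683 \left(-188434 - -207841\right)} + \frac{215963}{\frac{1}{315727 + 364519}} = \frac{5453}{45683 \left(-188434 + 207841\right)} + \frac{215963}{\frac{1}{680246}} = \frac{5453}{45683 \cdot 19407} + 215963 \frac{1}{\frac{1}{680246}} = \frac{5453}{45683} \cdot \frac{1}{19407} + 215963 \cdot 680246 = \frac{5453}{886569981} + 146907966898 = \frac{130244193421508494391}{886569981}$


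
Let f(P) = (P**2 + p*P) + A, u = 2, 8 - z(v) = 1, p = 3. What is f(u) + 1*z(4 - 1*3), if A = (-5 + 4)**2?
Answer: 18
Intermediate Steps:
A = 1 (A = (-1)**2 = 1)
z(v) = 7 (z(v) = 8 - 1*1 = 8 - 1 = 7)
f(P) = 1 + P**2 + 3*P (f(P) = (P**2 + 3*P) + 1 = 1 + P**2 + 3*P)
f(u) + 1*z(4 - 1*3) = (1 + 2**2 + 3*2) + 1*7 = (1 + 4 + 6) + 7 = 11 + 7 = 18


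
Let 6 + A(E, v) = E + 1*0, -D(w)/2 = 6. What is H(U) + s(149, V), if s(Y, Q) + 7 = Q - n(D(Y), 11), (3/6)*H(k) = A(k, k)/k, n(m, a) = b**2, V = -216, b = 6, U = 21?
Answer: -1803/7 ≈ -257.57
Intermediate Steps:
D(w) = -12 (D(w) = -2*6 = -12)
n(m, a) = 36 (n(m, a) = 6**2 = 36)
A(E, v) = -6 + E (A(E, v) = -6 + (E + 1*0) = -6 + (E + 0) = -6 + E)
H(k) = 2*(-6 + k)/k (H(k) = 2*((-6 + k)/k) = 2*(-6 + k)/k)
s(Y, Q) = -43 + Q (s(Y, Q) = -7 + (Q - 1*36) = -7 + (Q - 36) = -7 + (-36 + Q) = -43 + Q)
H(U) + s(149, V) = (2 - 12/21) + (-43 - 216) = (2 - 12*1/21) - 259 = (2 - 4/7) - 259 = 10/7 - 259 = -1803/7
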